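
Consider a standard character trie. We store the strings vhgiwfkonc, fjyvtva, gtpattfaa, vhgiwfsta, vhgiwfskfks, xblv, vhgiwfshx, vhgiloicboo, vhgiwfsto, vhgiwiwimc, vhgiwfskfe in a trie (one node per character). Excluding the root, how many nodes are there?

53

Trace insertions, counting only characters that open a new branch:
  "vhgiwfkonc" → 10 new (v, h, g, i, w, f, k, o, n, c)
  "fjyvtva" → 7 new (f, j, y, v, t, v, a)
  "gtpattfaa" → 9 new (g, t, p, a, t, t, f, a, a)
  "vhgiwfsta" → prefix "vhgiwf" already present; 3 new (s, t, a)
  "vhgiwfskfks" → prefix "vhgiwfs" already present; 4 new (k, f, k, s)
  "xblv" → 4 new (x, b, l, v)
  "vhgiwfshx" → prefix "vhgiwfs" already present; 2 new (h, x)
  "vhgiloicboo" → prefix "vhgi" already present; 7 new (l, o, i, c, b, o, o)
  "vhgiwfsto" → prefix "vhgiwfst" already present; 1 new (o)
  "vhgiwiwimc" → prefix "vhgiw" already present; 5 new (i, w, i, m, c)
  "vhgiwfskfe" → prefix "vhgiwfskf" already present; 1 new (e)
Total nodes = 10 + 7 + 9 + 3 + 4 + 4 + 2 + 7 + 1 + 5 + 1 = 53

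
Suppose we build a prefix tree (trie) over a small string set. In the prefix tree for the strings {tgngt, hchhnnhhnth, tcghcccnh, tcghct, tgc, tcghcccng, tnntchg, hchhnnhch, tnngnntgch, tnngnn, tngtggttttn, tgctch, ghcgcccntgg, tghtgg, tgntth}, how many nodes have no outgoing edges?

A leaf is a node with no children — equivalently, the end of a word that is not a proper prefix of any other stored word.
Those words: "ghcgcccntgg", "hchhnnhch", "hchhnnhhnth", "tcghcccng", "tcghcccnh", "tcghct", "tgctch", "tghtgg", "tgngt", "tgntth", "tngtggttttn", "tnngnntgch", "tnntchg"
Leaf count: 13

13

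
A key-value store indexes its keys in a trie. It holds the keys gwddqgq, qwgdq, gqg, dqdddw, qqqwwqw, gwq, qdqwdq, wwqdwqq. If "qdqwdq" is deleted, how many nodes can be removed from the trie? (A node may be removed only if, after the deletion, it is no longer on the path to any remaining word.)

Walk "qdqwdq" from the leaf back toward the root, removing each node that no remaining word uses.
The suffix "dqwdq" (5 nodes) is used only by "qdqwdq"; the node for "q" still has the child "w", so pruning stops there.
Nodes removed: 5

5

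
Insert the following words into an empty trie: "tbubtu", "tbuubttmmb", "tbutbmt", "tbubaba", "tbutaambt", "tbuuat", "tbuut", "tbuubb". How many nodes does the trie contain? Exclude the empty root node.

Trie structure (* marks end of a word):
(root)
└─ t
   └─ b
      └─ u
         ├─ b
         │  ├─ a
         │  │  └─ b
         │  │     └─ a *
         │  └─ t
         │     └─ u *
         ├─ t
         │  ├─ a
         │  │  └─ a
         │  │     └─ m
         │  │        └─ b
         │  │           └─ t *
         │  └─ b
         │     └─ m
         │        └─ t *
         └─ u
            ├─ a
            │  └─ t *
            ├─ b
            │  ├─ b *
            │  └─ t
            │     └─ t
            │        └─ m
            │           └─ m
            │              └─ b *
            └─ t *
Counting every labelled node above: 29.

29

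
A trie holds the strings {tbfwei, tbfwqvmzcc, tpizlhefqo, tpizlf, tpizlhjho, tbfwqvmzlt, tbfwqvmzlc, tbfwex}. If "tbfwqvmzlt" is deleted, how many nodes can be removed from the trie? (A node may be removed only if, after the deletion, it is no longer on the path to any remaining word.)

1

After clearing the end-marker at "tbfwqvmzlt", prune upward until reaching a node still needed by another word.
The suffix "t" (1 node) is used only by "tbfwqvmzlt"; the node for "tbfwqvmzl" still has the child "c", so pruning stops there.
Nodes removed: 1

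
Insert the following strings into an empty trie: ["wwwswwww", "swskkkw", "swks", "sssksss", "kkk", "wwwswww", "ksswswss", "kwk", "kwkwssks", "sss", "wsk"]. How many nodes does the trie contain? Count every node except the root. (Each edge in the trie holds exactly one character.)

Count nodes per top-level branch (shared prefixes stored once):
  'k'-branch (kkk, ksswswss, kwk, kwkwssks): 17 nodes
  's'-branch (sss, sssksss, swks, swskkkw): 15 nodes
  'w'-branch (wsk, wwwswww, wwwswwww): 10 nodes
Sum: 42

42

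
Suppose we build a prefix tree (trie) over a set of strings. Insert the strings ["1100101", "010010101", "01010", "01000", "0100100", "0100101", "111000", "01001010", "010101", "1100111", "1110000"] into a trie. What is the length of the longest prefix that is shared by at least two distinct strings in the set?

8

Look for the deepest trie node that still has at least two words in its subtree.
"01001010" and "010010101" agree on "01001010" (8 characters) before diverging; nothing deeper is shared.
Longest shared-prefix length: 8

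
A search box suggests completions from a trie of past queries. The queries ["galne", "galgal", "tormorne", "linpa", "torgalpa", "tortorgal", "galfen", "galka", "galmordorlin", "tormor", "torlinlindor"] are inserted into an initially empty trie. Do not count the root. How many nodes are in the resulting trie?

55

For each word, the new-node count is its length minus the longest prefix already in the trie:
  "galne" → 5 new (g, a, l, n, e)
  "galgal" → prefix "gal" already present; 3 new (g, a, l)
  "tormorne" → 8 new (t, o, r, m, o, r, n, e)
  "linpa" → 5 new (l, i, n, p, a)
  "torgalpa" → prefix "tor" already present; 5 new (g, a, l, p, a)
  "tortorgal" → prefix "tor" already present; 6 new (t, o, r, g, a, l)
  "galfen" → prefix "gal" already present; 3 new (f, e, n)
  "galka" → prefix "gal" already present; 2 new (k, a)
  "galmordorlin" → prefix "gal" already present; 9 new (m, o, r, d, o, r, l, i, n)
  "tormor" → prefix "tormor" already present; 0 new (none)
  "torlinlindor" → prefix "tor" already present; 9 new (l, i, n, l, i, n, d, o, r)
Total nodes = 5 + 3 + 8 + 5 + 5 + 6 + 3 + 2 + 9 + 0 + 9 = 55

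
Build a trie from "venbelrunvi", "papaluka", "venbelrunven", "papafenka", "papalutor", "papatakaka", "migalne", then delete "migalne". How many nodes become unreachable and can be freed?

Walk "migalne" from the leaf back toward the root, removing each node that no remaining word uses.
No other word shares any prefix with "migalne", so all 7 of its nodes go.
Nodes removed: 7

7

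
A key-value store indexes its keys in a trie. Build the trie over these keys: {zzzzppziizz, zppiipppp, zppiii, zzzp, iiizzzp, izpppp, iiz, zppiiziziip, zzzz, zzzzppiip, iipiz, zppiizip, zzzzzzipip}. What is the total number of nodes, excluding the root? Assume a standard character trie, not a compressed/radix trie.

Trace insertions, counting only characters that open a new branch:
  "zzzzppziizz" → 11 new (z, z, z, z, p, p, z, i, i, z, z)
  "zppiipppp" → prefix "z" already present; 8 new (p, p, i, i, p, p, p, p)
  "zppiii" → prefix "zppii" already present; 1 new (i)
  "zzzp" → prefix "zzz" already present; 1 new (p)
  "iiizzzp" → 7 new (i, i, i, z, z, z, p)
  "izpppp" → prefix "i" already present; 5 new (z, p, p, p, p)
  "iiz" → prefix "ii" already present; 1 new (z)
  "zppiiziziip" → prefix "zppii" already present; 6 new (z, i, z, i, i, p)
  "zzzz" → prefix "zzzz" already present; 0 new (none)
  "zzzzppiip" → prefix "zzzzpp" already present; 3 new (i, i, p)
  "iipiz" → prefix "ii" already present; 3 new (p, i, z)
  "zppiizip" → prefix "zppiizi" already present; 1 new (p)
  "zzzzzzipip" → prefix "zzzz" already present; 6 new (z, z, i, p, i, p)
Total nodes = 11 + 8 + 1 + 1 + 7 + 5 + 1 + 6 + 0 + 3 + 3 + 1 + 6 = 53

53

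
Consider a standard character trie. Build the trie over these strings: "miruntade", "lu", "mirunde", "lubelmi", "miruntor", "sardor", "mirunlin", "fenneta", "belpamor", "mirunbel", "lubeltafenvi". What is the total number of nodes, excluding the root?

Trace insertions, counting only characters that open a new branch:
  "miruntade" → 9 new (m, i, r, u, n, t, a, d, e)
  "lu" → 2 new (l, u)
  "mirunde" → prefix "mirun" already present; 2 new (d, e)
  "lubelmi" → prefix "lu" already present; 5 new (b, e, l, m, i)
  "miruntor" → prefix "mirunt" already present; 2 new (o, r)
  "sardor" → 6 new (s, a, r, d, o, r)
  "mirunlin" → prefix "mirun" already present; 3 new (l, i, n)
  "fenneta" → 7 new (f, e, n, n, e, t, a)
  "belpamor" → 8 new (b, e, l, p, a, m, o, r)
  "mirunbel" → prefix "mirun" already present; 3 new (b, e, l)
  "lubeltafenvi" → prefix "lubel" already present; 7 new (t, a, f, e, n, v, i)
Total nodes = 9 + 2 + 2 + 5 + 2 + 6 + 3 + 7 + 8 + 3 + 7 = 54

54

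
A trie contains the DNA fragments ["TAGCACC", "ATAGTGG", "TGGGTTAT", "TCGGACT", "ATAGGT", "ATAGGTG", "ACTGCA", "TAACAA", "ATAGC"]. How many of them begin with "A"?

Walk to "A"; the words in its subtree are exactly those with that prefix.
Matches: "ACTGCA", "ATAGC", "ATAGGT", "ATAGGTG", "ATAGTGG"
Count: 5

5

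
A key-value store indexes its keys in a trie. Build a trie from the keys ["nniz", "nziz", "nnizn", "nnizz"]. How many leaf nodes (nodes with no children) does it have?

A leaf is a node with no children — equivalently, the end of a word that is not a proper prefix of any other stored word.
Those words: "nnizn", "nnizz", "nziz"
Leaf count: 3

3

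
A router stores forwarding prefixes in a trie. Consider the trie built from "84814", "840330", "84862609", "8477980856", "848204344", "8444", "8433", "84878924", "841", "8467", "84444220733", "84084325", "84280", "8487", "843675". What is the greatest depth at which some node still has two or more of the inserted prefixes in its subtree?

4

The deepest shared node is where two words last agree before diverging.
e.g. "8444" and "84444220733" share the prefix "8444" of length 4; no pair shares a longer one.
Longest shared-prefix length: 4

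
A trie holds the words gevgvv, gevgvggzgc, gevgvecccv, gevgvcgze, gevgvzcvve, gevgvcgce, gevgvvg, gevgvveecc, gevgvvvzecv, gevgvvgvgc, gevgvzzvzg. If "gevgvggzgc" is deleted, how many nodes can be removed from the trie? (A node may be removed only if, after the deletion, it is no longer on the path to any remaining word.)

5

A node on "gevgvggzgc"'s path can go only if nothing else ends at it or branches off below it.
The suffix "ggzgc" (5 nodes) is used only by "gevgvggzgc"; the node for "gevgv" still has the child "v", so pruning stops there.
Nodes removed: 5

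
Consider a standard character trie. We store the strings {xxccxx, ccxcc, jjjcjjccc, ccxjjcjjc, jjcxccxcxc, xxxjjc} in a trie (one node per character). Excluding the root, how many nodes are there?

Count nodes per top-level branch (shared prefixes stored once):
  'c'-branch (ccxcc, ccxjjcjjc): 11 nodes
  'j'-branch (jjcxccxcxc, jjjcjjccc): 17 nodes
  'x'-branch (xxccxx, xxxjjc): 10 nodes
Sum: 38

38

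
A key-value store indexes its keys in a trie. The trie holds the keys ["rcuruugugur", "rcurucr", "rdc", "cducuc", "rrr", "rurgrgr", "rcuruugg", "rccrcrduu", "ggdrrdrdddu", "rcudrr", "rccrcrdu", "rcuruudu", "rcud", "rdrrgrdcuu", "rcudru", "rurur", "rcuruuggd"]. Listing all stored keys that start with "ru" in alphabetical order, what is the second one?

rurur

Words with prefix "ru", in lexicographic order: "rurgrgr", "rurur"
The 2nd is rurur.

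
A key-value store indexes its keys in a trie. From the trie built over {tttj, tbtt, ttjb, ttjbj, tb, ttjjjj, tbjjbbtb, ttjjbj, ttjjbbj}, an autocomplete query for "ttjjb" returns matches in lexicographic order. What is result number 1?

ttjjbbj

DFS of the "ttjjb" subtree visits, in order: "ttjjbbj", "ttjjbj"
Position 1: ttjjbbj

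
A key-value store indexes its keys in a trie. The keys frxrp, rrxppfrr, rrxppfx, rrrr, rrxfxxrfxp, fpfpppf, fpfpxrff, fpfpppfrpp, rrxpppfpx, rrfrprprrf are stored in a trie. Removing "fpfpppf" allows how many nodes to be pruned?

0

After clearing the end-marker at "fpfpppf", prune upward until reaching a node still needed by another word.
Every node on "fpfpppf" is still needed (e.g. by "fpfpppfrpp"), so nothing is freed.
Nodes removed: 0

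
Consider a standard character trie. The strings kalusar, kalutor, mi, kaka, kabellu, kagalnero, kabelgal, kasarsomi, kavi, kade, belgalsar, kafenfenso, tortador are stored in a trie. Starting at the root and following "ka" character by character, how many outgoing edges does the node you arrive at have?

8

The children of the "ka" node are the distinct next characters among strings starting with "ka".
Characters that immediately follow "ka" among the stored strings: {b, d, f, g, k, l, s, v}.
That node has 8 child edges.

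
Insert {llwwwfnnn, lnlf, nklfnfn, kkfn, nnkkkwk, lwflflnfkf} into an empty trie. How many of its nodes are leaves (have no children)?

6

Leaves are exactly the stored words that no other stored word extends.
Those words: "kkfn", "llwwwfnnn", "lnlf", "lwflflnfkf", "nklfnfn", "nnkkkwk"
Leaf count: 6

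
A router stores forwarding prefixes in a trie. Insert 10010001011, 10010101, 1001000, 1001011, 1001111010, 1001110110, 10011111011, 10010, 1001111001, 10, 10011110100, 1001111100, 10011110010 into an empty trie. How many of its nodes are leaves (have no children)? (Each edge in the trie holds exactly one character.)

Leaves are exactly the stored words that no other stored word extends.
Those words: "10010001011", "10010101", "1001011", "1001110110", "10011110010", "10011110100", "1001111100", "10011111011"
Leaf count: 8

8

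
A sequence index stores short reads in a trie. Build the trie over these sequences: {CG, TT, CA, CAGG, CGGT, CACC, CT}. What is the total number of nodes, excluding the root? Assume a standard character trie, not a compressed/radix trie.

12

Count nodes per top-level branch (shared prefixes stored once):
  'C'-branch (CA, CACC, CAGG, CG, CGGT, CT): 10 nodes
  'T'-branch (TT): 2 nodes
Sum: 12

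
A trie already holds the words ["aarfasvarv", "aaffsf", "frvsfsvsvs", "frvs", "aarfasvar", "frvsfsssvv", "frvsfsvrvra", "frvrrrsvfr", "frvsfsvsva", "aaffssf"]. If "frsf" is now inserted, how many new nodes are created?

2

Walking "frsf" from the root, the first 2 characters ("fr") follow existing edges; "s" is the first miss.
Each of the 2 remaining characters creates one node.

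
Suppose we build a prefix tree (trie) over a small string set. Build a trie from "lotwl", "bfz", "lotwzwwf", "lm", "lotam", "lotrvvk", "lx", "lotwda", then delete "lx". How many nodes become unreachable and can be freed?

1

After clearing the end-marker at "lx", prune upward until reaching a node still needed by another word.
The suffix "x" (1 node) is used only by "lx"; the node for "l" still has the child "o", so pruning stops there.
Nodes removed: 1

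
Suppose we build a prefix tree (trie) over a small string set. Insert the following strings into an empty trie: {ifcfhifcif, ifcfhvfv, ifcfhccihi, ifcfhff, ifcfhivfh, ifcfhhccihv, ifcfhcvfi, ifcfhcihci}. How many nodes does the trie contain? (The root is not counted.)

For each word, the new-node count is its length minus the longest prefix already in the trie:
  "ifcfhifcif" → 10 new (i, f, c, f, h, i, f, c, i, f)
  "ifcfhvfv" → prefix "ifcfh" already present; 3 new (v, f, v)
  "ifcfhccihi" → prefix "ifcfh" already present; 5 new (c, c, i, h, i)
  "ifcfhff" → prefix "ifcfh" already present; 2 new (f, f)
  "ifcfhivfh" → prefix "ifcfhi" already present; 3 new (v, f, h)
  "ifcfhhccihv" → prefix "ifcfh" already present; 6 new (h, c, c, i, h, v)
  "ifcfhcvfi" → prefix "ifcfhc" already present; 3 new (v, f, i)
  "ifcfhcihci" → prefix "ifcfhc" already present; 4 new (i, h, c, i)
Total nodes = 10 + 3 + 5 + 2 + 3 + 6 + 3 + 4 = 36

36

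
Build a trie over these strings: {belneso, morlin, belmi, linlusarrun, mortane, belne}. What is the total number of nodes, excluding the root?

Trie structure (* marks end of a word):
(root)
├─ b
│  └─ e
│     └─ l
│        ├─ m
│        │  └─ i *
│        └─ n
│           └─ e *
│              └─ s
│                 └─ o *
├─ l
│  └─ i
│     └─ n
│        └─ l
│           └─ u
│              └─ s
│                 └─ a
│                    └─ r
│                       └─ r
│                          └─ u
│                             └─ n *
└─ m
   └─ o
      └─ r
         ├─ l
         │  └─ i
         │     └─ n *
         └─ t
            └─ a
               └─ n
                  └─ e *
Counting every labelled node above: 30.

30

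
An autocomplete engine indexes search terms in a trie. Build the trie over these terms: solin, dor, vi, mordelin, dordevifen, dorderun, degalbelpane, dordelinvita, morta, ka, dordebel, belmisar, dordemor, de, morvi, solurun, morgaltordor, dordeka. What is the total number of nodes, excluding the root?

81

For each word, the new-node count is its length minus the longest prefix already in the trie:
  "solin" → 5 new (s, o, l, i, n)
  "dor" → 3 new (d, o, r)
  "vi" → 2 new (v, i)
  "mordelin" → 8 new (m, o, r, d, e, l, i, n)
  "dordevifen" → prefix "dor" already present; 7 new (d, e, v, i, f, e, n)
  "dorderun" → prefix "dorde" already present; 3 new (r, u, n)
  "degalbelpane" → prefix "d" already present; 11 new (e, g, a, l, b, e, l, p, a, n, e)
  "dordelinvita" → prefix "dorde" already present; 7 new (l, i, n, v, i, t, a)
  "morta" → prefix "mor" already present; 2 new (t, a)
  "ka" → 2 new (k, a)
  "dordebel" → prefix "dorde" already present; 3 new (b, e, l)
  "belmisar" → 8 new (b, e, l, m, i, s, a, r)
  "dordemor" → prefix "dorde" already present; 3 new (m, o, r)
  "de" → prefix "de" already present; 0 new (none)
  "morvi" → prefix "mor" already present; 2 new (v, i)
  "solurun" → prefix "sol" already present; 4 new (u, r, u, n)
  "morgaltordor" → prefix "mor" already present; 9 new (g, a, l, t, o, r, d, o, r)
  "dordeka" → prefix "dorde" already present; 2 new (k, a)
Total nodes = 5 + 3 + 2 + 8 + 7 + 3 + 11 + 7 + 2 + 2 + 3 + 8 + 3 + 0 + 2 + 4 + 9 + 2 = 81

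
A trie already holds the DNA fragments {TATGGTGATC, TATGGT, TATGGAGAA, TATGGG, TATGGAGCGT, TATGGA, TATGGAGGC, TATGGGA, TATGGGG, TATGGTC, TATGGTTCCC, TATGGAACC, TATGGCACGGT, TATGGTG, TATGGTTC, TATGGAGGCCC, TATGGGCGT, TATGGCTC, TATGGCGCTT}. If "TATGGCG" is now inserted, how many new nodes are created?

Every character of "TATGGCG" already lies on an existing path (it is a prefix of some stored word).
No new nodes are needed: 0.

0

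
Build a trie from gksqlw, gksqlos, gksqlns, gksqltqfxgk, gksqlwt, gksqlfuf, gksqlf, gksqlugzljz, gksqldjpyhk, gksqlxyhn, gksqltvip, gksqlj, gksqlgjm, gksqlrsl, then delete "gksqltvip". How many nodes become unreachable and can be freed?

3

A node on "gksqltvip"'s path can go only if nothing else ends at it or branches off below it.
The suffix "vip" (3 nodes) is used only by "gksqltvip"; the node for "gksqlt" still has the child "q", so pruning stops there.
Nodes removed: 3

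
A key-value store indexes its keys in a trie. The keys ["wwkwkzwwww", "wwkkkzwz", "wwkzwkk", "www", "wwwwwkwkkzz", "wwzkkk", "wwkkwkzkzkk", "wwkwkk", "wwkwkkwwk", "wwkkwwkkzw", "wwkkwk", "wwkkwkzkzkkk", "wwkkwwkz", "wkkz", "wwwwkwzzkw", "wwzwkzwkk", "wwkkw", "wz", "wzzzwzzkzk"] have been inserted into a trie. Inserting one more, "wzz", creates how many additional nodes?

Every character of "wzz" already lies on an existing path (it is a prefix of some stored word).
No new nodes are needed: 0.

0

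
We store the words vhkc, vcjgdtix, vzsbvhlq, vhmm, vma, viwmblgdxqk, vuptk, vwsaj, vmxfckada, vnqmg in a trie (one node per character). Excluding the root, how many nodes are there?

Count nodes per top-level branch (shared prefixes stored once):
  'v'-branch (vcjgdtix, vhkc, vhmm, viwmblgdxqk, vma, vmxfckada, vnqmg, vuptk, vwsaj, vzsbvhlq): 51 nodes
Sum: 51

51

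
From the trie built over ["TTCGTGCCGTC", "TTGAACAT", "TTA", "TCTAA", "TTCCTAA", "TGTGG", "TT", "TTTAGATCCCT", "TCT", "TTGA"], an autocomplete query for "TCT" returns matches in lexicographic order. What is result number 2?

TCTAA

Filter for "TCT…" and sort: "TCT", "TCTAA"
Position 2: TCTAA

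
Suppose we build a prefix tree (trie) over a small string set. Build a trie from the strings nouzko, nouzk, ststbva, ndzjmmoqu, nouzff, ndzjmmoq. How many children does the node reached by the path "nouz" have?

2

Walk "nouz" from the root, arriving at one node.
Characters that immediately follow "nouz" among the stored strings: {f, k}.
That node has 2 child edges.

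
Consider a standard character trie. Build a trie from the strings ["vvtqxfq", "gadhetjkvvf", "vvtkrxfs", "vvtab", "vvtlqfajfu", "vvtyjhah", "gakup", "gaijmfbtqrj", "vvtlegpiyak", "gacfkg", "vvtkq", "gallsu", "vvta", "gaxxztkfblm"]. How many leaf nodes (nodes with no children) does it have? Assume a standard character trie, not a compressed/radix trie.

13

A leaf is a node with no children — equivalently, the end of a word that is not a proper prefix of any other stored word.
Those words: "gacfkg", "gadhetjkvvf", "gaijmfbtqrj", "gakup", "gallsu", "gaxxztkfblm", "vvtab", "vvtkq", "vvtkrxfs", "vvtlegpiyak", "vvtlqfajfu", "vvtqxfq", "vvtyjhah"
Leaf count: 13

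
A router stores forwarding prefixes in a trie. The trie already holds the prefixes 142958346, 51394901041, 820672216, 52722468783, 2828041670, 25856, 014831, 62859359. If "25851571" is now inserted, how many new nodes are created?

4

"2585" is already a path in the trie; the remaining "1571" must be added.
Each of the 4 remaining characters creates one node.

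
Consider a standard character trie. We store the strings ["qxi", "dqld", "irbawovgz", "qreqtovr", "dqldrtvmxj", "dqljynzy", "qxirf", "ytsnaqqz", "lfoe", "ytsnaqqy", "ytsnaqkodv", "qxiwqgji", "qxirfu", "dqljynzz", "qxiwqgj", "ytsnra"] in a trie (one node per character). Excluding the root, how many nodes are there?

62

Insert word by word; a character creates a node only if that edge doesn't already exist:
  "qxi" → 3 new (q, x, i)
  "dqld" → 4 new (d, q, l, d)
  "irbawovgz" → 9 new (i, r, b, a, w, o, v, g, z)
  "qreqtovr" → prefix "q" already present; 7 new (r, e, q, t, o, v, r)
  "dqldrtvmxj" → prefix "dqld" already present; 6 new (r, t, v, m, x, j)
  "dqljynzy" → prefix "dql" already present; 5 new (j, y, n, z, y)
  "qxirf" → prefix "qxi" already present; 2 new (r, f)
  "ytsnaqqz" → 8 new (y, t, s, n, a, q, q, z)
  "lfoe" → 4 new (l, f, o, e)
  "ytsnaqqy" → prefix "ytsnaqq" already present; 1 new (y)
  "ytsnaqkodv" → prefix "ytsnaq" already present; 4 new (k, o, d, v)
  "qxiwqgji" → prefix "qxi" already present; 5 new (w, q, g, j, i)
  "qxirfu" → prefix "qxirf" already present; 1 new (u)
  "dqljynzz" → prefix "dqljynz" already present; 1 new (z)
  "qxiwqgj" → prefix "qxiwqgj" already present; 0 new (none)
  "ytsnra" → prefix "ytsn" already present; 2 new (r, a)
Total nodes = 3 + 4 + 9 + 7 + 6 + 5 + 2 + 8 + 4 + 1 + 4 + 5 + 1 + 1 + 0 + 2 = 62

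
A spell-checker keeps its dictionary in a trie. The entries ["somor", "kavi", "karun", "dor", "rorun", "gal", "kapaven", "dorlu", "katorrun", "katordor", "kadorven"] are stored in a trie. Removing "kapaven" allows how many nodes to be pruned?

5

A node on "kapaven"'s path can go only if nothing else ends at it or branches off below it.
The suffix "paven" (5 nodes) is used only by "kapaven"; the node for "ka" still has the child "v", so pruning stops there.
Nodes removed: 5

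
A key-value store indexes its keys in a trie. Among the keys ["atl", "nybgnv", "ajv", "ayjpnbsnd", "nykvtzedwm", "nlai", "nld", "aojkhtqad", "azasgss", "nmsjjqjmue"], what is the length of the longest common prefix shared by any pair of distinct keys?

The deepest shared node is where two words last agree before diverging.
"nlai" and "nld" agree on "nl" (2 characters) before diverging; nothing deeper is shared.
Longest shared-prefix length: 2

2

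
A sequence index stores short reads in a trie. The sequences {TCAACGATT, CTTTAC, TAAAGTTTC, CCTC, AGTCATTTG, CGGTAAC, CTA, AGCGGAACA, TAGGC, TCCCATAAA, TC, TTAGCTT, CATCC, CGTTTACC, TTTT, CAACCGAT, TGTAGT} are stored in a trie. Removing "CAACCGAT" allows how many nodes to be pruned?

6

A node on "CAACCGAT"'s path can go only if nothing else ends at it or branches off below it.
The suffix "ACCGAT" (6 nodes) is used only by "CAACCGAT"; the node for "CA" still has the child "T", so pruning stops there.
Nodes removed: 6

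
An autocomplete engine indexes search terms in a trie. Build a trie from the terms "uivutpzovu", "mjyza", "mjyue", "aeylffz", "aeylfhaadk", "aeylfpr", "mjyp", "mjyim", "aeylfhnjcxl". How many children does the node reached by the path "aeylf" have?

3

The children of the "aeylf" node are the distinct next characters among strings starting with "aeylf".
Characters that immediately follow "aeylf" among the stored strings: {f, h, p}.
That node has 3 child edges.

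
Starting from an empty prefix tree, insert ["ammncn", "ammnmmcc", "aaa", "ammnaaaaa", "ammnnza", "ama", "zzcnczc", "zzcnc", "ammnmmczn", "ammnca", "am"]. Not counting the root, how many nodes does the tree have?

31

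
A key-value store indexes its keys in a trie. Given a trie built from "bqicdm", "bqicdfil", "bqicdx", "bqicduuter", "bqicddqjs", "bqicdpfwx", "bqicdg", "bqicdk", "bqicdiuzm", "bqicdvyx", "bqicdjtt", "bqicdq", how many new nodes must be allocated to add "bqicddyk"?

2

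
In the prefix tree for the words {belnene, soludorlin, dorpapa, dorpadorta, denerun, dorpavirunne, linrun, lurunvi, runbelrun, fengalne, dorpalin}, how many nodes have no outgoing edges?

Leaves are exactly the stored words that no other stored word extends.
Those words: "belnene", "denerun", "dorpadorta", "dorpalin", "dorpapa", "dorpavirunne", "fengalne", "linrun", "lurunvi", "runbelrun", "soludorlin"
Leaf count: 11

11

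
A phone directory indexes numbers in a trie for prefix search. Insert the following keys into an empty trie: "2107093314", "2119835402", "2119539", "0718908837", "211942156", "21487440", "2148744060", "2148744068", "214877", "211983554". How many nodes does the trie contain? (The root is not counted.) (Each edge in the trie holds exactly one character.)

48

For each word, the new-node count is its length minus the longest prefix already in the trie:
  "2107093314" → 10 new (2, 1, 0, 7, 0, 9, 3, 3, 1, 4)
  "2119835402" → prefix "21" already present; 8 new (1, 9, 8, 3, 5, 4, 0, 2)
  "2119539" → prefix "2119" already present; 3 new (5, 3, 9)
  "0718908837" → 10 new (0, 7, 1, 8, 9, 0, 8, 8, 3, 7)
  "211942156" → prefix "2119" already present; 5 new (4, 2, 1, 5, 6)
  "21487440" → prefix "21" already present; 6 new (4, 8, 7, 4, 4, 0)
  "2148744060" → prefix "21487440" already present; 2 new (6, 0)
  "2148744068" → prefix "214874406" already present; 1 new (8)
  "214877" → prefix "21487" already present; 1 new (7)
  "211983554" → prefix "2119835" already present; 2 new (5, 4)
Total nodes = 10 + 8 + 3 + 10 + 5 + 6 + 2 + 1 + 1 + 2 = 48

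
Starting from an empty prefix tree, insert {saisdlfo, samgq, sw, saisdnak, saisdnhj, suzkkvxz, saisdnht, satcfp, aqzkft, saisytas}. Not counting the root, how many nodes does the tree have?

39

Trie structure (* marks end of a word):
(root)
├─ a
│  └─ q
│     └─ z
│        └─ k
│           └─ f
│              └─ t *
└─ s
   ├─ a
   │  ├─ i
   │  │  └─ s
   │  │     ├─ d
   │  │     │  ├─ l
   │  │     │  │  └─ f
   │  │     │  │     └─ o *
   │  │     │  └─ n
   │  │     │     ├─ a
   │  │     │     │  └─ k *
   │  │     │     └─ h
   │  │     │        ├─ j *
   │  │     │        └─ t *
   │  │     └─ y
   │  │        └─ t
   │  │           └─ a
   │  │              └─ s *
   │  ├─ m
   │  │  └─ g
   │  │     └─ q *
   │  └─ t
   │     └─ c
   │        └─ f
   │           └─ p *
   ├─ u
   │  └─ z
   │     └─ k
   │        └─ k
   │           └─ v
   │              └─ x
   │                 └─ z *
   └─ w *
Counting every labelled node above: 39.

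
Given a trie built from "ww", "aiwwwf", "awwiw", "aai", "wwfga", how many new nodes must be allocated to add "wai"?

2

The longest prefix of "wai" already in the trie is "w" (length 1).
New nodes needed: |"wai"| − 1 = 3 − 1 = 2.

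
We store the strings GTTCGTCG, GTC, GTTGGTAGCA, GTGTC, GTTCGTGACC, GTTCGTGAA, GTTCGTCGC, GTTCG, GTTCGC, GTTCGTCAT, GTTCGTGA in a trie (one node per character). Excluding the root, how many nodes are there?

28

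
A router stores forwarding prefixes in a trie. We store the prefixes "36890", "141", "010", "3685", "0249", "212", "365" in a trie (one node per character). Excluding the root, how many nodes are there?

19

Count nodes per top-level branch (shared prefixes stored once):
  '0'-branch (010, 0249): 6 nodes
  '1'-branch (141): 3 nodes
  '2'-branch (212): 3 nodes
  '3'-branch (365, 3685, 36890): 7 nodes
Sum: 19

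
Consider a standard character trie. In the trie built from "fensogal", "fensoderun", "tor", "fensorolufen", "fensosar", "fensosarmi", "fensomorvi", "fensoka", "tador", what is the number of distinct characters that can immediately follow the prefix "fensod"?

1

Follow the path "fensod" to its node, then look at its outgoing edges.
Characters that immediately follow "fensod" among the stored strings: {e}.
That node has 1 child edge.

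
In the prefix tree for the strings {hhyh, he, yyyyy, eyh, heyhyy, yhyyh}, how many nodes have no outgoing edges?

A leaf is a node with no children — equivalently, the end of a word that is not a proper prefix of any other stored word.
Those words: "eyh", "heyhyy", "hhyh", "yhyyh", "yyyyy"
Leaf count: 5

5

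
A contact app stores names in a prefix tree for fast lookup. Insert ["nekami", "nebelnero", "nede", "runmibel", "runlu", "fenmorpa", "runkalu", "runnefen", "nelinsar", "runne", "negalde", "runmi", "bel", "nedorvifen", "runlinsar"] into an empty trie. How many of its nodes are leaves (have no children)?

A leaf is a node with no children — equivalently, the end of a word that is not a proper prefix of any other stored word.
Those words: "bel", "fenmorpa", "nebelnero", "nede", "nedorvifen", "negalde", "nekami", "nelinsar", "runkalu", "runlinsar", "runlu", "runmibel", "runnefen"
Leaf count: 13

13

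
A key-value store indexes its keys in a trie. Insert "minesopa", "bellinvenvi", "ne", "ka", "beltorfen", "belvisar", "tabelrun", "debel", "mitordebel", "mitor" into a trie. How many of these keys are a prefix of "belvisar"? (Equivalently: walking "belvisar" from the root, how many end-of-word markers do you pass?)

Walk "belvisar" from the root; an end-of-word marker is hit whenever a stored word is a prefix of "belvisar".
Prefixes of the query that are stored words: "belvisar"
Count: 1

1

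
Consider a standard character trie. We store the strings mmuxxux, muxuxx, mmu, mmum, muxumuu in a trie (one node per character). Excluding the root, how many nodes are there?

Count nodes per top-level branch (shared prefixes stored once):
  'm'-branch (mmu, mmum, mmuxxux, muxumuu, muxuxx): 16 nodes
Sum: 16

16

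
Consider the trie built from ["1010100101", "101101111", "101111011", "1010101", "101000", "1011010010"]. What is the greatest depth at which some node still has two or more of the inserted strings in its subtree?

6

Equivalently: take the maximum, over all pairs, of their longest common prefix length.
"1010100101" and "1010101" agree on "101010" (6 characters) before diverging; nothing deeper is shared.
Longest shared-prefix length: 6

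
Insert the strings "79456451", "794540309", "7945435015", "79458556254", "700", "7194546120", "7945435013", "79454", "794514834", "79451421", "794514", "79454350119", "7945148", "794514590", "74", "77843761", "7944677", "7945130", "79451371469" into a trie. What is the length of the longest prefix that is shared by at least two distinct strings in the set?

The deepest shared node is where two words last agree before diverging.
e.g. "79454350119" and "7945435013" share the prefix "794543501" of length 9; no pair shares a longer one.
Longest shared-prefix length: 9

9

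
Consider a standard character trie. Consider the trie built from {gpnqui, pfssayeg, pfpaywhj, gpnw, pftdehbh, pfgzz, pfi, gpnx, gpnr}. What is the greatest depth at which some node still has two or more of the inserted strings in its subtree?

3

Equivalently: take the maximum, over all pairs, of their longest common prefix length.
"gpnqui" and "gpnr" agree on "gpn" (3 characters) before diverging; nothing deeper is shared.
Longest shared-prefix length: 3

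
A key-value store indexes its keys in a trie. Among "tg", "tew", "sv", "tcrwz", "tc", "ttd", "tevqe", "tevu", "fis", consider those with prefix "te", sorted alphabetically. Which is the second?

tevu

Filter for "te…" and sort: "tevqe", "tevu", "tew"
The 2nd is tevu.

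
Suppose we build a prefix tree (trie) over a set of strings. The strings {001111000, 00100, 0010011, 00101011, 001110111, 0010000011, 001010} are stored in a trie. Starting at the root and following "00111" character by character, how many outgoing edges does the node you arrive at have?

2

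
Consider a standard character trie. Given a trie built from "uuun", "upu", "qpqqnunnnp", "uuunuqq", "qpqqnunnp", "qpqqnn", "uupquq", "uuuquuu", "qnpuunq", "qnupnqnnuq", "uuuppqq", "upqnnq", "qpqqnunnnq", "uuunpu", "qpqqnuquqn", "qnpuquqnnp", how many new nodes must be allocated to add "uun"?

1

The longest prefix of "uun" already in the trie is "uu" (length 2).
New nodes needed: |"uun"| − 2 = 3 − 2 = 1.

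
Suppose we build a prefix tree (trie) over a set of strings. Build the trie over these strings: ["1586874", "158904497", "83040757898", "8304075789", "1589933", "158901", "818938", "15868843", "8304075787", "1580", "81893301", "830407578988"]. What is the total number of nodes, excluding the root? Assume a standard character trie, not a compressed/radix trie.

42

For each word, the new-node count is its length minus the longest prefix already in the trie:
  "1586874" → 7 new (1, 5, 8, 6, 8, 7, 4)
  "158904497" → prefix "158" already present; 6 new (9, 0, 4, 4, 9, 7)
  "83040757898" → 11 new (8, 3, 0, 4, 0, 7, 5, 7, 8, 9, 8)
  "8304075789" → prefix "8304075789" already present; 0 new (none)
  "1589933" → prefix "1589" already present; 3 new (9, 3, 3)
  "158901" → prefix "15890" already present; 1 new (1)
  "818938" → prefix "8" already present; 5 new (1, 8, 9, 3, 8)
  "15868843" → prefix "15868" already present; 3 new (8, 4, 3)
  "8304075787" → prefix "830407578" already present; 1 new (7)
  "1580" → prefix "158" already present; 1 new (0)
  "81893301" → prefix "81893" already present; 3 new (3, 0, 1)
  "830407578988" → prefix "83040757898" already present; 1 new (8)
Total nodes = 7 + 6 + 11 + 0 + 3 + 1 + 5 + 3 + 1 + 1 + 3 + 1 = 42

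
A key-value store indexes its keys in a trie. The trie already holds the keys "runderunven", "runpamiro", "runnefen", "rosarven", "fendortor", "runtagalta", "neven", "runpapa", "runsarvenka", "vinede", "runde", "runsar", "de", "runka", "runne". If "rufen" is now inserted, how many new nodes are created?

Walking "rufen" from the root, the first 2 characters ("ru") follow existing edges; "f" is the first miss.
So 5 − 2 = 3 new nodes.

3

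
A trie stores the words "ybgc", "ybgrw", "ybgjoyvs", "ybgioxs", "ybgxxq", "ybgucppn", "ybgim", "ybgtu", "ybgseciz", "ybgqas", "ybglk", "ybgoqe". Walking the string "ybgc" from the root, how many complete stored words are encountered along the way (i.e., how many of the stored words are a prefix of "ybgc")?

1

Traverse "ybgc" character by character; count nodes along the way that are marked as word ends.
Prefixes of the query that are stored words: "ybgc"
Count: 1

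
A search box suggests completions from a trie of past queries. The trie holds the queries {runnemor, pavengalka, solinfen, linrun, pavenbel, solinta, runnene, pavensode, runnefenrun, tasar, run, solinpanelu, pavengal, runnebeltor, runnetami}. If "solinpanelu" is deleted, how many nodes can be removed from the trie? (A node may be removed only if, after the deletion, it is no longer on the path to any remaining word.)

After clearing the end-marker at "solinpanelu", prune upward until reaching a node still needed by another word.
The suffix "panelu" (6 nodes) is used only by "solinpanelu"; the node for "solin" still has the child "f", so pruning stops there.
Nodes removed: 6

6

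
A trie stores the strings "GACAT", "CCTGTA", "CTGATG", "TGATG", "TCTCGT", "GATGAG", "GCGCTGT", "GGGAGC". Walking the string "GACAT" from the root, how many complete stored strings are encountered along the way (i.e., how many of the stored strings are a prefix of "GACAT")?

Traverse "GACAT" character by character; count nodes along the way that are marked as word ends.
Prefixes of the query that are stored words: "GACAT"
Count: 1

1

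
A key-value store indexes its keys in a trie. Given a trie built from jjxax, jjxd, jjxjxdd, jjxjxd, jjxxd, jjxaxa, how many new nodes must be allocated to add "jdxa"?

Walking "jdxa" from the root, the first 1 characters ("j") follow existing edges; "d" is the first miss.
New nodes needed: |"jdxa"| − 1 = 4 − 1 = 3.

3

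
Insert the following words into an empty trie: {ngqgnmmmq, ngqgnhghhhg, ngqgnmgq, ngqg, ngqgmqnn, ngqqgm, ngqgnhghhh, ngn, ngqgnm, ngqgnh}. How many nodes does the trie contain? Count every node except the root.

25

For each word, the new-node count is its length minus the longest prefix already in the trie:
  "ngqgnmmmq" → 9 new (n, g, q, g, n, m, m, m, q)
  "ngqgnhghhhg" → prefix "ngqgn" already present; 6 new (h, g, h, h, h, g)
  "ngqgnmgq" → prefix "ngqgnm" already present; 2 new (g, q)
  "ngqg" → prefix "ngqg" already present; 0 new (none)
  "ngqgmqnn" → prefix "ngqg" already present; 4 new (m, q, n, n)
  "ngqqgm" → prefix "ngq" already present; 3 new (q, g, m)
  "ngqgnhghhh" → prefix "ngqgnhghhh" already present; 0 new (none)
  "ngn" → prefix "ng" already present; 1 new (n)
  "ngqgnm" → prefix "ngqgnm" already present; 0 new (none)
  "ngqgnh" → prefix "ngqgnh" already present; 0 new (none)
Total nodes = 9 + 6 + 2 + 0 + 4 + 3 + 0 + 1 + 0 + 0 = 25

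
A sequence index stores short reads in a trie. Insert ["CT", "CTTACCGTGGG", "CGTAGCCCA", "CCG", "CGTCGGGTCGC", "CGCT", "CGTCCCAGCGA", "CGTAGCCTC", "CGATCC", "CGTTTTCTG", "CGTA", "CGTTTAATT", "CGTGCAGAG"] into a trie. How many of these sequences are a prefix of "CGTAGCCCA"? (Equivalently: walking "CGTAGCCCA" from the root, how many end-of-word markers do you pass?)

2

Check each prefix of "CGTAGCCCA" against the stored set — each match is an end-marker on the path.
Prefixes of the query that are stored words: "CGTA", "CGTAGCCCA"
Count: 2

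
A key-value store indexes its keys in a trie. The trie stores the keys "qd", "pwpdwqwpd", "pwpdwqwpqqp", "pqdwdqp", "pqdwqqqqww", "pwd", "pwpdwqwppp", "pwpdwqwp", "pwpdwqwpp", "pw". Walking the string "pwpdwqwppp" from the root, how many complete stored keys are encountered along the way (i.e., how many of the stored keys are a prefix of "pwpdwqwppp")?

Check each prefix of "pwpdwqwppp" against the stored set — each match is an end-marker on the path.
Prefixes of the query that are stored words: "pw", "pwpdwqwp", "pwpdwqwpp", "pwpdwqwppp"
Count: 4

4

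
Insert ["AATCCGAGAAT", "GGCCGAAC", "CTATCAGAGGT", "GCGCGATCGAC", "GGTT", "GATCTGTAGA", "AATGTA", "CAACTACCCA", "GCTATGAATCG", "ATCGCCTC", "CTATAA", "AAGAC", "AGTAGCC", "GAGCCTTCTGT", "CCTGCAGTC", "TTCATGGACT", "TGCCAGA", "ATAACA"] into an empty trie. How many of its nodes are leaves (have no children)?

18

Leaves are exactly the stored words that no other stored word extends.
Those words: "AAGAC", "AATCCGAGAAT", "AATGTA", "AGTAGCC", "ATAACA", "ATCGCCTC", "CAACTACCCA", "CCTGCAGTC", "CTATAA", "CTATCAGAGGT", "GAGCCTTCTGT", "GATCTGTAGA", "GCGCGATCGAC", "GCTATGAATCG", "GGCCGAAC", "GGTT", "TGCCAGA", "TTCATGGACT"
Leaf count: 18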